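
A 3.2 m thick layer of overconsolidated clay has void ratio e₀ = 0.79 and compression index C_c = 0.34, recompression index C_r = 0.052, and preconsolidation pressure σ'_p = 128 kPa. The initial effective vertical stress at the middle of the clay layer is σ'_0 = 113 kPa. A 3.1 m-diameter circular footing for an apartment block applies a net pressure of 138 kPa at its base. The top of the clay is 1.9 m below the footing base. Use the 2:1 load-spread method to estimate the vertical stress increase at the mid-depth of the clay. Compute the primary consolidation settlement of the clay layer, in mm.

S_c ≈ 35.1 mm

Mid-depth of clay below the footing base: z = 1.9 + 3.2/2 = 3.5 m.
Stress increase at mid-clay by the 2:1 spreading method:
Δσ ≈ qD²/(D+z)² = 138×3.1²/(3.1+3.5)² = 30.445 kPa
Final effective stress: σ'_f = 113 + 30.445 = 143.44 kPa.
σ'_f = 143.44 > σ'_p = 128 kPa, so the stress path crosses the preconsolidation pressure — recompression up to σ'_p, then virgin compression beyond:
S_c = H/(1+e₀)·[C_r·log₁₀(σ'_p/σ'_0) + C_c·log₁₀(σ'_f/σ'_p)]
    = 3.2/1.79 × [0.052×log₁₀(128/113) + 0.34×log₁₀(143.44/128)]
    = 1.7877 × [0.0028148 + 0.016817] = 0.0351 m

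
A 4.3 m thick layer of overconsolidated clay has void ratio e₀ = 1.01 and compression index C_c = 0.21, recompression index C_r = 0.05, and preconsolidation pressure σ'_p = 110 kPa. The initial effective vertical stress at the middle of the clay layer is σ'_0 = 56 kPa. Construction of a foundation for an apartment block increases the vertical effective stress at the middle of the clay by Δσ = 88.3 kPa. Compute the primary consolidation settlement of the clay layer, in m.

Final effective stress: σ'_f = 56 + 88.3 = 144.3 kPa.
σ'_f = 144.3 > σ'_p = 110 kPa, so the stress path crosses the preconsolidation pressure — recompression up to σ'_p, then virgin compression beyond:
S_c = H/(1+e₀)·[C_r·log₁₀(σ'_p/σ'_0) + C_c·log₁₀(σ'_f/σ'_p)]
    = 4.3/2.01 × [0.05×log₁₀(110/56) + 0.21×log₁₀(144.3/110)]
    = 2.1393 × [0.01466 + 0.024753] = 0.08432 m

S_c ≈ 0.0843 m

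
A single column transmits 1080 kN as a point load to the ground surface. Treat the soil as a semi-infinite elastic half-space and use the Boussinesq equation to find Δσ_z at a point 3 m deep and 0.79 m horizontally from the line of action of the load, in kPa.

Boussinesq vertical stress below a point load on an elastic half-space:
Δσ_z = 3P/(2πz²) · [1 + (r/z)²]^(−5/2)
r/z = 0.79/3 = 0.26333; [1+(r/z)²]^(−5/2) = 0.84568.
Δσ_z = 3×1080/(2π×3²) × 0.84568 = 57.296 × 0.84568 = 48.45 kPa

Δσ_z ≈ 48.5 kPa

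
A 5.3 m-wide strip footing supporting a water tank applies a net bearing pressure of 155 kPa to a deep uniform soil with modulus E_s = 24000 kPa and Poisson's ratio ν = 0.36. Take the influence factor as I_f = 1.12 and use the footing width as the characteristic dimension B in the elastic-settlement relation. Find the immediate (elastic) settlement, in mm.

Immediate (elastic) settlement: S_e = q·B·(1−ν²)/E_s · I_f.
S_e = 155 × 5.3 × (1 − 0.36²) / 24000 × 1.12
    = 155 × 5.3 × 0.8704 / 24000 × 1.12
    = 0.03337 m = 33.37 mm

S_e ≈ 33.4 mm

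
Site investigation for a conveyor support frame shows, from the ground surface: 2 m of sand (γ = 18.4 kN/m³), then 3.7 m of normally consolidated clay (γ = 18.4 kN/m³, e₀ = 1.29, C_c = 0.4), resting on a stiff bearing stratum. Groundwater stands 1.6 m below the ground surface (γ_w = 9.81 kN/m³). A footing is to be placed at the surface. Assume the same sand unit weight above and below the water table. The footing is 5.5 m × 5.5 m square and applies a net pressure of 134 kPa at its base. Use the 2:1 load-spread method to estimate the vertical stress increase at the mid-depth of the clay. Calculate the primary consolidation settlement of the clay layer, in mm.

S_c ≈ 188 mm

Mid-depth of clay below the ground surface: z = 2 + 3.7/2 = 3.85 m.
Total vertical stress at mid-clay: σ_v = 18.4×2 + 18.4×1.85 = 70.84 kPa.
Pore pressure: u = 9.81×(3.85 − 1.6) = 22.073 kPa.
Initial effective stress: σ'_0 = σ_v − u = 70.84 − 22.073 = 48.767 kPa.
Stress increase at mid-clay by the 2:1 spreading method:
Δσ = qBL/((B+z)(L+z)) = 134×5.5×5.5/((5.5+3.85)(5.5+3.85)) = 46.367 kPa
Final effective stress: σ'_f = σ'_0 + Δσ = 48.767 + 46.367 = 95.134 kPa.
Normally consolidated clay, so the full stress increment lies on the virgin compression line:
S_c = C_c·H/(1+e₀)·log₁₀(σ'_f/σ'_0) = 0.4×3.7/(1+1.29)×log₁₀(95.134/48.767)
    = 0.64629 × 0.29021 = 0.1876 m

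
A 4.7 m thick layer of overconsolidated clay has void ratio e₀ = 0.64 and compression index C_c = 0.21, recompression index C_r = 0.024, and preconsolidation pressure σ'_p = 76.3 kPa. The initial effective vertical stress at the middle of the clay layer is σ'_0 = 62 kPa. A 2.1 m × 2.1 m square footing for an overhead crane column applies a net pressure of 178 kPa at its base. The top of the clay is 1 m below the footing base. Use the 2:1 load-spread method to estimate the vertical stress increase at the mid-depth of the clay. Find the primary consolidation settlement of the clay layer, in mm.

S_c ≈ 44.8 mm

Mid-depth of clay below the footing base: z = 1 + 4.7/2 = 3.35 m.
Stress increase at mid-clay by the 2:1 spreading method:
Δσ = qBL/((B+z)(L+z)) = 178×2.1×2.1/((2.1+3.35)(2.1+3.35)) = 26.428 kPa
Final effective stress: σ'_f = 62 + 26.428 = 88.428 kPa.
σ'_f = 88.428 > σ'_p = 76.3 kPa, so the stress path crosses the preconsolidation pressure — recompression up to σ'_p, then virgin compression beyond:
S_c = H/(1+e₀)·[C_r·log₁₀(σ'_p/σ'_0) + C_c·log₁₀(σ'_f/σ'_p)]
    = 4.7/1.64 × [0.024×log₁₀(76.3/62) + 0.21×log₁₀(88.428/76.3)]
    = 2.8659 × [0.0021632 + 0.013454] = 0.04476 m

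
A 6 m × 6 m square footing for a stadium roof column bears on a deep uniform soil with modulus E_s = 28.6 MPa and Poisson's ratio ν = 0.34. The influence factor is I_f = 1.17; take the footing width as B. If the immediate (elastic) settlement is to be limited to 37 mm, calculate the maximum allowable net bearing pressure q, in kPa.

q ≈ 170 kPa

E_s = 28.6 MPa = 28600 kPa.
S_e = q·B·(1−ν²)/E_s · I_f  ⇒  q = S_e·E_s / (B·(1−ν²)·I_f).
q = 0.037 × 28600 / (6 × 0.8844 × 1.17) = 170.4 kPa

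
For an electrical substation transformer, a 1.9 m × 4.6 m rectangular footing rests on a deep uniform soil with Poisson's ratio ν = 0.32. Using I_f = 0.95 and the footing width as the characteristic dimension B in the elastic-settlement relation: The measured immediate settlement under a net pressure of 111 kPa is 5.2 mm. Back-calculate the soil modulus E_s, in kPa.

S_e = q·B·(1−ν²)/E_s · I_f  ⇒  E_s = q·B·(1−ν²)·I_f / S_e.
E_s = 111 × 1.9 × 0.8976 × 0.95 / 0.0052 = 34580 kPa

E_s ≈ 34600 kPa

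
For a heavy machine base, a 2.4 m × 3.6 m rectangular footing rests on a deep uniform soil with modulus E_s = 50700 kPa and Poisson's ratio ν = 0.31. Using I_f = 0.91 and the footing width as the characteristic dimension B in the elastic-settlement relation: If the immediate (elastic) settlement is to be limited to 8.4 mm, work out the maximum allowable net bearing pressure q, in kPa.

S_e = q·B·(1−ν²)/E_s · I_f  ⇒  q = S_e·E_s / (B·(1−ν²)·I_f).
q = 0.0084 × 50700 / (2.4 × 0.9039 × 0.91) = 215.7 kPa

q ≈ 216 kPa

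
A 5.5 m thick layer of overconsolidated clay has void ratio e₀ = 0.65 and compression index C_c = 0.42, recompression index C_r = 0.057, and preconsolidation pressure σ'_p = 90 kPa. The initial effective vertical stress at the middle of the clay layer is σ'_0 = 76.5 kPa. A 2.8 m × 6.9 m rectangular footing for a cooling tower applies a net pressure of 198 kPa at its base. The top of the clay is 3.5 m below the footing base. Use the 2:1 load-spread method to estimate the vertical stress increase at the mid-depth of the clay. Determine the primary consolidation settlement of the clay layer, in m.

S_c ≈ 0.128 m

Mid-depth of clay below the footing base: z = 3.5 + 5.5/2 = 6.25 m.
Stress increase at mid-clay by the 2:1 spreading method:
Δσ = qBL/((B+z)(L+z)) = 198×2.8×6.9/((2.8+6.25)(6.9+6.25)) = 32.144 kPa
Final effective stress: σ'_f = 76.5 + 32.144 = 108.64 kPa.
σ'_f = 108.64 > σ'_p = 90 kPa, so the stress path crosses the preconsolidation pressure — recompression up to σ'_p, then virgin compression beyond:
S_c = H/(1+e₀)·[C_r·log₁₀(σ'_p/σ'_0) + C_c·log₁₀(σ'_f/σ'_p)]
    = 5.5/1.65 × [0.057×log₁₀(90/76.5) + 0.42×log₁₀(108.64/90)]
    = 3.3333 × [0.0040231 + 0.034334] = 0.1279 m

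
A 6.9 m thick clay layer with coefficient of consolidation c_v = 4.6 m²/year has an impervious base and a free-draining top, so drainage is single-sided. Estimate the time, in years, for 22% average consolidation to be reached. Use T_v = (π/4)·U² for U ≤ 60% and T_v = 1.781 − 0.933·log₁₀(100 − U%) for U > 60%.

Drainage path length: H_d = H = 6.9 m (single drainage).
U ≤ 60%: T_v = (π/4)·U² = (π/4)×0.22² = 0.038013.
t = T_v·H_d²/c_v = 0.038013×6.9²/4.6 = 0.3934 years.

t ≈ 0.393 years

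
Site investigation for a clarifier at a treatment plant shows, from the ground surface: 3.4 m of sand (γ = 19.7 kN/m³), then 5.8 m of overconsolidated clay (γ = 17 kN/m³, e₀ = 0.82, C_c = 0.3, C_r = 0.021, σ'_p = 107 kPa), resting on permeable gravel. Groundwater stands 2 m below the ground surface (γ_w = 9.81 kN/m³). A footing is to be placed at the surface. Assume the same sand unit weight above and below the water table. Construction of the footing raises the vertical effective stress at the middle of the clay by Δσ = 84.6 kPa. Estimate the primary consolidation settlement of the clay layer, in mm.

Mid-depth of clay below the ground surface: z = 3.4 + 5.8/2 = 6.3 m.
Total vertical stress at mid-clay: σ_v = 19.7×3.4 + 17×2.9 = 116.28 kPa.
Pore pressure: u = 9.81×(6.3 − 2) = 42.183 kPa.
Initial effective stress: σ'_0 = σ_v − u = 116.28 − 42.183 = 74.097 kPa.
Final effective stress: σ'_f = 74.097 + 84.6 = 158.7 kPa.
σ'_f = 158.7 > σ'_p = 107 kPa, so the stress path crosses the preconsolidation pressure — recompression up to σ'_p, then virgin compression beyond:
S_c = H/(1+e₀)·[C_r·log₁₀(σ'_p/σ'_0) + C_c·log₁₀(σ'_f/σ'_p)]
    = 5.8/1.82 × [0.021×log₁₀(107/74.097) + 0.3×log₁₀(158.7/107)]
    = 3.1868 × [0.0033512 + 0.051358] = 0.1743 m

S_c ≈ 174 mm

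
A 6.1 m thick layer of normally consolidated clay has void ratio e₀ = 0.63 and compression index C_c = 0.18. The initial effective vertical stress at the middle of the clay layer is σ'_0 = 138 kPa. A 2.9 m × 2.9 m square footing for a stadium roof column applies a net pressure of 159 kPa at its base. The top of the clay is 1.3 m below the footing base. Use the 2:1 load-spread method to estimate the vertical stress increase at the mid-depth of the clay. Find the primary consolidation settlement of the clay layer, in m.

Mid-depth of clay below the footing base: z = 1.3 + 6.1/2 = 4.35 m.
Stress increase at mid-clay by the 2:1 spreading method:
Δσ = qBL/((B+z)(L+z)) = 159×2.9×2.9/((2.9+4.35)(2.9+4.35)) = 25.44 kPa
Final effective stress: σ'_f = σ'_0 + Δσ = 138 + 25.44 = 163.44 kPa.
Normally consolidated clay, so the full stress increment lies on the virgin compression line:
S_c = C_c·H/(1+e₀)·log₁₀(σ'_f/σ'_0) = 0.18×6.1/(1+0.63)×log₁₀(163.44/138)
    = 0.67362 × 0.073479 = 0.0495 m

S_c ≈ 0.0495 m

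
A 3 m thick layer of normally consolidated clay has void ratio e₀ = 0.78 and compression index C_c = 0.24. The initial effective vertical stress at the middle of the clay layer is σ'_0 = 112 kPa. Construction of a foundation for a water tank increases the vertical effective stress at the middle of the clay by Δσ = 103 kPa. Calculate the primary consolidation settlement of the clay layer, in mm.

Final effective stress: σ'_f = σ'_0 + Δσ = 112 + 103 = 215 kPa.
Normally consolidated clay, so the full stress increment lies on the virgin compression line:
S_c = C_c·H/(1+e₀)·log₁₀(σ'_f/σ'_0) = 0.24×3/(1+0.78)×log₁₀(215/112)
    = 0.40449 × 0.28322 = 0.1146 m

S_c ≈ 115 mm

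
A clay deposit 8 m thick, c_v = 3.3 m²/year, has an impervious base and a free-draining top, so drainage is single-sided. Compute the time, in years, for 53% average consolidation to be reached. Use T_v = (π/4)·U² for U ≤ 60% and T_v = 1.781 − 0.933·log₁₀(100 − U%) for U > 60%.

Drainage path length: H_d = H = 8 m (single drainage).
U ≤ 60%: T_v = (π/4)·U² = (π/4)×0.53² = 0.22062.
t = T_v·H_d²/c_v = 0.22062×8²/3.3 = 4.279 years.

t ≈ 4.28 years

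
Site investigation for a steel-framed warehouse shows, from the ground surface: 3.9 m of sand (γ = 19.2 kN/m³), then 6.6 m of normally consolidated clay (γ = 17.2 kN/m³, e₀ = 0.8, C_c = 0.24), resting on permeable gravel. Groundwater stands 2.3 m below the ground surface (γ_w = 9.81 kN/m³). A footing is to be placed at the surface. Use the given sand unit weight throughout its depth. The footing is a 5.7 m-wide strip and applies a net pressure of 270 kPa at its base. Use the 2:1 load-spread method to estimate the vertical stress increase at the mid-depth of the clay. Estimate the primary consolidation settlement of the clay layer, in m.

S_c ≈ 0.339 m

Mid-depth of clay below the ground surface: z = 3.9 + 6.6/2 = 7.2 m.
Total vertical stress at mid-clay: σ_v = 19.2×3.9 + 17.2×3.3 = 131.64 kPa.
Pore pressure: u = 9.81×(7.2 − 2.3) = 48.069 kPa.
Initial effective stress: σ'_0 = σ_v − u = 131.64 − 48.069 = 83.571 kPa.
Stress increase at mid-clay by the 2:1 spreading method:
Δσ = qB/(B+z) = 270×5.7/(5.7+7.2) = 119.3 kPa
Final effective stress: σ'_f = σ'_0 + Δσ = 83.571 + 119.3 = 202.87 kPa.
Normally consolidated clay, so the full stress increment lies on the virgin compression line:
S_c = C_c·H/(1+e₀)·log₁₀(σ'_f/σ'_0) = 0.24×6.6/(1+0.8)×log₁₀(202.87/83.571)
    = 0.88 × 0.38516 = 0.3389 m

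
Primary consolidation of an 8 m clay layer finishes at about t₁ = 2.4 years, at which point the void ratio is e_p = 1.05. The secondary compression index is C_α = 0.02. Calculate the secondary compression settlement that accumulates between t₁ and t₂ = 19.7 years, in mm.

S_s ≈ 71.4 mm

Secondary compression: S_s = C_α·H/(1+e_p)·log₁₀(t₂/t₁)
S_s = 0.02×8/(1+1.05)×log₁₀(19.7/2.4)
    = 0.07805 × 0.9143 = 0.07136 m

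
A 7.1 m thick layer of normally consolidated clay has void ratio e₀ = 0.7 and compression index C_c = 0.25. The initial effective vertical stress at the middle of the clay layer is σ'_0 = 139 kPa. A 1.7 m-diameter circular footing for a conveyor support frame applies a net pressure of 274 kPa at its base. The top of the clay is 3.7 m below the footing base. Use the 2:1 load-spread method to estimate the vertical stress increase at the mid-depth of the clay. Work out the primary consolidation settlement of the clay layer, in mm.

Mid-depth of clay below the footing base: z = 3.7 + 7.1/2 = 7.25 m.
Stress increase at mid-clay by the 2:1 spreading method:
Δσ ≈ qD²/(D+z)² = 274×1.7²/(1.7+7.25)² = 9.8856 kPa
Final effective stress: σ'_f = σ'_0 + Δσ = 139 + 9.8856 = 148.89 kPa.
Normally consolidated clay, so the full stress increment lies on the virgin compression line:
S_c = C_c·H/(1+e₀)·log₁₀(σ'_f/σ'_0) = 0.25×7.1/(1+0.7)×log₁₀(148.89/139)
    = 1.0441 × 0.029851 = 0.03117 m

S_c ≈ 31.2 mm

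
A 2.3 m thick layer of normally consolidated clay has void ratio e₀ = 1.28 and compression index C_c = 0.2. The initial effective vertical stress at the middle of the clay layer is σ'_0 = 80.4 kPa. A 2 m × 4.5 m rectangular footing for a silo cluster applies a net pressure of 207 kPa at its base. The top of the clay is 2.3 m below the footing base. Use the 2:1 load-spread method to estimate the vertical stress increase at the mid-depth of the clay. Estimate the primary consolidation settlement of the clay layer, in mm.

S_c ≈ 37.5 mm

Mid-depth of clay below the footing base: z = 2.3 + 2.3/2 = 3.45 m.
Stress increase at mid-clay by the 2:1 spreading method:
Δσ = qBL/((B+z)(L+z)) = 207×2×4.5/((2+3.45)(4.5+3.45)) = 42.998 kPa
Final effective stress: σ'_f = σ'_0 + Δσ = 80.4 + 42.998 = 123.4 kPa.
Normally consolidated clay, so the full stress increment lies on the virgin compression line:
S_c = C_c·H/(1+e₀)·log₁₀(σ'_f/σ'_0) = 0.2×2.3/(1+1.28)×log₁₀(123.4/80.4)
    = 0.20175 × 0.18606 = 0.03754 m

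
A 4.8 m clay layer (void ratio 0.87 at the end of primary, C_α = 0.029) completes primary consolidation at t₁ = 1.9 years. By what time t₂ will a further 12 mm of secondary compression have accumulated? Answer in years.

t₂ ≈ 2.75 years

S_s = C_α·H/(1+e_p)·log₁₀(t₂/t₁) ⇒ log₁₀(t₂/t₁) = S_s·(1+e_p)/(C_α·H).
log₁₀(t₂/t₁) = 0.012 × (1+0.87) / (0.029×4.8) = 0.1612
t₂ = t₁ × 10^0.1612 = 1.9 × 1.449 = 2.754 years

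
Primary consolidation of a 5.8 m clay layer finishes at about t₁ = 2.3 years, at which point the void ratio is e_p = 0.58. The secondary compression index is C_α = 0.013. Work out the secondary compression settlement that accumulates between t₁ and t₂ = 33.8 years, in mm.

S_s ≈ 55.7 mm

Secondary compression: S_s = C_α·H/(1+e_p)·log₁₀(t₂/t₁)
S_s = 0.013×5.8/(1+0.58)×log₁₀(33.8/2.3)
    = 0.04772 × 1.167 = 0.0557 m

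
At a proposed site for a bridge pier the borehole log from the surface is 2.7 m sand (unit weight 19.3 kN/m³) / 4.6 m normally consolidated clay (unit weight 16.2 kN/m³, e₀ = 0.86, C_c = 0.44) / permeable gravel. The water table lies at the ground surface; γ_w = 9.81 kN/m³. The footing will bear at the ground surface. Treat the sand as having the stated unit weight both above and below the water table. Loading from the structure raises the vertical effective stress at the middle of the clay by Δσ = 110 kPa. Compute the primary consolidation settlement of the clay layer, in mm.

Mid-depth of clay below the ground surface: z = 2.7 + 4.6/2 = 5 m.
Total vertical stress at mid-clay: σ_v = 19.3×2.7 + 16.2×2.3 = 89.37 kPa.
Pore pressure: u = 9.81×(5 − 0) = 49.05 kPa.
Initial effective stress: σ'_0 = σ_v − u = 89.37 − 49.05 = 40.32 kPa.
Final effective stress: σ'_f = σ'_0 + Δσ = 40.32 + 110 = 150.32 kPa.
Normally consolidated clay, so the full stress increment lies on the virgin compression line:
S_c = C_c·H/(1+e₀)·log₁₀(σ'_f/σ'_0) = 0.44×4.6/(1+0.86)×log₁₀(150.32/40.32)
    = 1.0882 × 0.5715 = 0.6219 m

S_c ≈ 622 mm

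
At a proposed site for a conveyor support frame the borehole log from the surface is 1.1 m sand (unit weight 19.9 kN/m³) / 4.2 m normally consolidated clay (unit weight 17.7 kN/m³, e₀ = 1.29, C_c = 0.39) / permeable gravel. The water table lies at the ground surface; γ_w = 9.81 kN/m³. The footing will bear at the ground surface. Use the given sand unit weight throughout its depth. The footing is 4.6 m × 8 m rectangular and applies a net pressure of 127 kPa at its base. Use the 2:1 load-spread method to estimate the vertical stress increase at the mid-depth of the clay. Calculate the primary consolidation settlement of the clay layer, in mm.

Mid-depth of clay below the ground surface: z = 1.1 + 4.2/2 = 3.2 m.
Total vertical stress at mid-clay: σ_v = 19.9×1.1 + 17.7×2.1 = 59.06 kPa.
Pore pressure: u = 9.81×(3.2 − 0) = 31.392 kPa.
Initial effective stress: σ'_0 = σ_v − u = 59.06 − 31.392 = 27.668 kPa.
Stress increase at mid-clay by the 2:1 spreading method:
Δσ = qBL/((B+z)(L+z)) = 127×4.6×8/((4.6+3.2)(8+3.2)) = 53.498 kPa
Final effective stress: σ'_f = σ'_0 + Δσ = 27.668 + 53.498 = 81.166 kPa.
Normally consolidated clay, so the full stress increment lies on the virgin compression line:
S_c = C_c·H/(1+e₀)·log₁₀(σ'_f/σ'_0) = 0.39×4.2/(1+1.29)×log₁₀(81.166/27.668)
    = 0.71528 × 0.4674 = 0.3343 m

S_c ≈ 334 mm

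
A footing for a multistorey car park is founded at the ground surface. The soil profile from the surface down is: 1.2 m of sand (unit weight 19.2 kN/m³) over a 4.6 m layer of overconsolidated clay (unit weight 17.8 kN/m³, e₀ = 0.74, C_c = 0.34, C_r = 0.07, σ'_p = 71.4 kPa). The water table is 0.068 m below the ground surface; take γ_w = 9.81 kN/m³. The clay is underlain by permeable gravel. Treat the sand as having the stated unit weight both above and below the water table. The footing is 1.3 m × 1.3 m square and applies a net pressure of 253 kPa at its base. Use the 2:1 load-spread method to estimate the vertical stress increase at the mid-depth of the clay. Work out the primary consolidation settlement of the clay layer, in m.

Mid-depth of clay below the ground surface: z = 1.2 + 4.6/2 = 3.5 m.
Total vertical stress at mid-clay: σ_v = 19.2×1.2 + 17.8×2.3 = 63.98 kPa.
Pore pressure: u = 9.81×(3.5 − 0.068) = 33.668 kPa.
Initial effective stress: σ'_0 = σ_v − u = 63.98 − 33.668 = 30.312 kPa.
Stress increase at mid-clay by the 2:1 spreading method:
Δσ = qBL/((B+z)(L+z)) = 253×1.3×1.3/((1.3+3.5)(1.3+3.5)) = 18.558 kPa
Final effective stress: σ'_f = 30.312 + 18.558 = 48.87 kPa.
σ'_f = 48.87 ≤ σ'_p = 71.4 kPa, so the clay remains overconsolidated and only the recompression index applies:
S_c = C_r·H/(1+e₀)·log₁₀(σ'_f/σ'_0) = 0.07×4.6/1.74×log₁₀(48.87/30.312)
    = 0.18506 × 0.20743 = 0.03839 m

S_c ≈ 0.0384 m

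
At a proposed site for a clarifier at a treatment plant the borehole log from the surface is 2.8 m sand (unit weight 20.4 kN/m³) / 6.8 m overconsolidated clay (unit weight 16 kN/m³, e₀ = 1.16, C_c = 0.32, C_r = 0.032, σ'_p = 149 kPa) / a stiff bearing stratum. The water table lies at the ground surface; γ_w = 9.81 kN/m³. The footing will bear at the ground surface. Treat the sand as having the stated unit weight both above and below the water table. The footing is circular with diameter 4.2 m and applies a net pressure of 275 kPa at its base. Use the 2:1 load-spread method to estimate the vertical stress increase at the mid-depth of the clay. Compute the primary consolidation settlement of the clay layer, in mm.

S_c ≈ 27.7 mm

Mid-depth of clay below the ground surface: z = 2.8 + 6.8/2 = 6.2 m.
Total vertical stress at mid-clay: σ_v = 20.4×2.8 + 16×3.4 = 111.52 kPa.
Pore pressure: u = 9.81×(6.2 − 0) = 60.822 kPa.
Initial effective stress: σ'_0 = σ_v − u = 111.52 − 60.822 = 50.698 kPa.
Stress increase at mid-clay by the 2:1 spreading method:
Δσ ≈ qD²/(D+z)² = 275×4.2²/(4.2+6.2)² = 44.85 kPa
Final effective stress: σ'_f = 50.698 + 44.85 = 95.548 kPa.
σ'_f = 95.548 ≤ σ'_p = 149 kPa, so the clay remains overconsolidated and only the recompression index applies:
S_c = C_r·H/(1+e₀)·log₁₀(σ'_f/σ'_0) = 0.032×6.8/2.16×log₁₀(95.548/50.698)
    = 0.10074 × 0.27523 = 0.02773 m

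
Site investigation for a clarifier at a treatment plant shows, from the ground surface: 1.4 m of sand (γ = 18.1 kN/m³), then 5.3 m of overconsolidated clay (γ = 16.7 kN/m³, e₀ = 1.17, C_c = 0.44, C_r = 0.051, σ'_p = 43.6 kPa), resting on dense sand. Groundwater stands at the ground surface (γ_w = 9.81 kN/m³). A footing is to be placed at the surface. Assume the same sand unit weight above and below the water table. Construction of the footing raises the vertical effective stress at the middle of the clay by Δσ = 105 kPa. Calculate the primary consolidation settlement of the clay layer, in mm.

S_c ≈ 548 mm

Mid-depth of clay below the ground surface: z = 1.4 + 5.3/2 = 4.05 m.
Total vertical stress at mid-clay: σ_v = 18.1×1.4 + 16.7×2.65 = 69.595 kPa.
Pore pressure: u = 9.81×(4.05 − 0) = 39.73 kPa.
Initial effective stress: σ'_0 = σ_v − u = 69.595 − 39.73 = 29.865 kPa.
Final effective stress: σ'_f = 29.865 + 105 = 134.87 kPa.
σ'_f = 134.87 > σ'_p = 43.6 kPa, so the stress path crosses the preconsolidation pressure — recompression up to σ'_p, then virgin compression beyond:
S_c = H/(1+e₀)·[C_r·log₁₀(σ'_p/σ'_0) + C_c·log₁₀(σ'_f/σ'_p)]
    = 5.3/2.17 × [0.051×log₁₀(43.6/29.865) + 0.44×log₁₀(134.87/43.6)]
    = 2.4424 × [0.0083805 + 0.21579] = 0.5475 m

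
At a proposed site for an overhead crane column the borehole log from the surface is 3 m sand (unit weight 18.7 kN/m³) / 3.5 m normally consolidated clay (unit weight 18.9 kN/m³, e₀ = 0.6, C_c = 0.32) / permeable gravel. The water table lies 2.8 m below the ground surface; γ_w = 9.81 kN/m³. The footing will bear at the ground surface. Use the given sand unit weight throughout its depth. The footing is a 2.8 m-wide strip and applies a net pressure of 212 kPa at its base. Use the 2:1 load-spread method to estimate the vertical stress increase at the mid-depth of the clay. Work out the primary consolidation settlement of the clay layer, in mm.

S_c ≈ 229 mm

Mid-depth of clay below the ground surface: z = 3 + 3.5/2 = 4.75 m.
Total vertical stress at mid-clay: σ_v = 18.7×3 + 18.9×1.75 = 89.175 kPa.
Pore pressure: u = 9.81×(4.75 − 2.8) = 19.13 kPa.
Initial effective stress: σ'_0 = σ_v − u = 89.175 − 19.13 = 70.045 kPa.
Stress increase at mid-clay by the 2:1 spreading method:
Δσ = qB/(B+z) = 212×2.8/(2.8+4.75) = 78.623 kPa
Final effective stress: σ'_f = σ'_0 + Δσ = 70.045 + 78.623 = 148.67 kPa.
Normally consolidated clay, so the full stress increment lies on the virgin compression line:
S_c = C_c·H/(1+e₀)·log₁₀(σ'_f/σ'_0) = 0.32×3.5/(1+0.6)×log₁₀(148.67/70.045)
    = 0.7 × 0.32685 = 0.2288 m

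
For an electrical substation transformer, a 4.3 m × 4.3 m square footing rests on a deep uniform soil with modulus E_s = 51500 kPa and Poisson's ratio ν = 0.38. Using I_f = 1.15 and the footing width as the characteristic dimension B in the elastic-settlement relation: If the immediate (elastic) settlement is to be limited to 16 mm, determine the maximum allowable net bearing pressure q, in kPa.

q ≈ 195 kPa

S_e = q·B·(1−ν²)/E_s · I_f  ⇒  q = S_e·E_s / (B·(1−ν²)·I_f).
q = 0.016 × 51500 / (4.3 × 0.8556 × 1.15) = 194.8 kPa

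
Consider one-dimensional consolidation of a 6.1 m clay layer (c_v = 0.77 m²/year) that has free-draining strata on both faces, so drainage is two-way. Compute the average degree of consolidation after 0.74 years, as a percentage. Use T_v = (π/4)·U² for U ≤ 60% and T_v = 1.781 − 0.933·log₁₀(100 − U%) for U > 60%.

Drainage path length: H_d = H/2 = 3.05 m (double drainage).
T_v = c_v·t/H_d² = 0.77×0.74/3.05² = 0.061252.
T_v = 0.061252 corresponds to the U ≤ 60% branch:
U = √(4T_v/π) = 0.2793

U ≈ 27.9 %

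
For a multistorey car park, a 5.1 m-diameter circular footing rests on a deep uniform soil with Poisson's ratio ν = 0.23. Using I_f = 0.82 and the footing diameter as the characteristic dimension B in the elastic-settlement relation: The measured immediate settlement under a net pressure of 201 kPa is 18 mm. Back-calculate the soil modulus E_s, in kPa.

E_s ≈ 44200 kPa

S_e = q·B·(1−ν²)/E_s · I_f  ⇒  E_s = q·B·(1−ν²)·I_f / S_e.
E_s = 201 × 5.1 × 0.9471 × 0.82 / 0.018 = 44230 kPa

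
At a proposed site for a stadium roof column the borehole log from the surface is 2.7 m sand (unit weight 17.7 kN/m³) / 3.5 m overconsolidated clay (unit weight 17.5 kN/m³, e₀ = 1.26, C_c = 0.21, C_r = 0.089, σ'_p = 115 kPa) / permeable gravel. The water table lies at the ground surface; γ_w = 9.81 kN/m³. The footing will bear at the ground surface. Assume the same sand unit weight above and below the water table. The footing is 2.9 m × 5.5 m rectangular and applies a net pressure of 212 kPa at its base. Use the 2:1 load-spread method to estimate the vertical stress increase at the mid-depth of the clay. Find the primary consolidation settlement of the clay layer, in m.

Mid-depth of clay below the ground surface: z = 2.7 + 3.5/2 = 4.45 m.
Total vertical stress at mid-clay: σ_v = 17.7×2.7 + 17.5×1.75 = 78.415 kPa.
Pore pressure: u = 9.81×(4.45 − 0) = 43.655 kPa.
Initial effective stress: σ'_0 = σ_v − u = 78.415 − 43.655 = 34.76 kPa.
Stress increase at mid-clay by the 2:1 spreading method:
Δσ = qBL/((B+z)(L+z)) = 212×2.9×5.5/((2.9+4.45)(5.5+4.45)) = 46.237 kPa
Final effective stress: σ'_f = 34.76 + 46.237 = 80.997 kPa.
σ'_f = 80.997 ≤ σ'_p = 115 kPa, so the clay remains overconsolidated and only the recompression index applies:
S_c = C_r·H/(1+e₀)·log₁₀(σ'_f/σ'_0) = 0.089×3.5/2.26×log₁₀(80.997/34.76)
    = 0.13783 × 0.36739 = 0.05064 m

S_c ≈ 0.0506 m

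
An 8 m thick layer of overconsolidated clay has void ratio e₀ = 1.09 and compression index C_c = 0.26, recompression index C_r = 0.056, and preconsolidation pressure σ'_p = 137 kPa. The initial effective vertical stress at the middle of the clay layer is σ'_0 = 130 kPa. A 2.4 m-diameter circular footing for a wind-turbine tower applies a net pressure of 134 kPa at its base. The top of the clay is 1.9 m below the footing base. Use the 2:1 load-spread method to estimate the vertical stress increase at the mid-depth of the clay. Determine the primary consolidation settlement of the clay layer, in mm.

Mid-depth of clay below the footing base: z = 1.9 + 8/2 = 5.9 m.
Stress increase at mid-clay by the 2:1 spreading method:
Δσ ≈ qD²/(D+z)² = 134×2.4²/(2.4+5.9)² = 11.204 kPa
Final effective stress: σ'_f = 130 + 11.204 = 141.2 kPa.
σ'_f = 141.2 > σ'_p = 137 kPa, so the stress path crosses the preconsolidation pressure — recompression up to σ'_p, then virgin compression beyond:
S_c = H/(1+e₀)·[C_r·log₁₀(σ'_p/σ'_0) + C_c·log₁₀(σ'_f/σ'_p)]
    = 8/2.09 × [0.056×log₁₀(137/130) + 0.26×log₁₀(141.2/137)]
    = 3.8278 × [0.0012755 + 0.0034097] = 0.01793 m

S_c ≈ 17.9 mm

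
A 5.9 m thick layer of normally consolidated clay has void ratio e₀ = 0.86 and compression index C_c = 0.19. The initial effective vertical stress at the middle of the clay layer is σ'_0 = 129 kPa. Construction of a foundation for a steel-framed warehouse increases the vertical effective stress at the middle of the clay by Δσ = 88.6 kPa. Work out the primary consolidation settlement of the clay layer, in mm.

S_c ≈ 137 mm

Final effective stress: σ'_f = σ'_0 + Δσ = 129 + 88.6 = 217.6 kPa.
Normally consolidated clay, so the full stress increment lies on the virgin compression line:
S_c = C_c·H/(1+e₀)·log₁₀(σ'_f/σ'_0) = 0.19×5.9/(1+0.86)×log₁₀(217.6/129)
    = 0.60269 × 0.22707 = 0.1369 m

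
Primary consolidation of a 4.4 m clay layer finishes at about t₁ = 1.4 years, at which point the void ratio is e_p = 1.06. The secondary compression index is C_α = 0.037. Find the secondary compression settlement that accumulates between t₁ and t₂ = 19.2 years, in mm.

Secondary compression: S_s = C_α·H/(1+e_p)·log₁₀(t₂/t₁)
S_s = 0.037×4.4/(1+1.06)×log₁₀(19.2/1.4)
    = 0.07903 × 1.137 = 0.08987 m

S_s ≈ 89.9 mm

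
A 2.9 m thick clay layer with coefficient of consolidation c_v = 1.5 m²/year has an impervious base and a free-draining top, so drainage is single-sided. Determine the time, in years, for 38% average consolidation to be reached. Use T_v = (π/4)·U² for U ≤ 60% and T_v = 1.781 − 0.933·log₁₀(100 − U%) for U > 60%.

Drainage path length: H_d = H = 2.9 m (single drainage).
U ≤ 60%: T_v = (π/4)·U² = (π/4)×0.38² = 0.11341.
t = T_v·H_d²/c_v = 0.11341×2.9²/1.5 = 0.6359 years.

t ≈ 0.636 years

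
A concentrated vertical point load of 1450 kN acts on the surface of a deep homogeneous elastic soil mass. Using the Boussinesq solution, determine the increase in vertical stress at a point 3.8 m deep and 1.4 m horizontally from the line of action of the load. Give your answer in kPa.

Δσ_z ≈ 34.9 kPa

Boussinesq vertical stress below a point load on an elastic half-space:
Δσ_z = 3P/(2πz²) · [1 + (r/z)²]^(−5/2)
r/z = 1.4/3.8 = 0.36842; [1+(r/z)²]^(−5/2) = 0.72746.
Δσ_z = 3×1450/(2π×3.8²) × 0.72746 = 47.945 × 0.72746 = 34.88 kPa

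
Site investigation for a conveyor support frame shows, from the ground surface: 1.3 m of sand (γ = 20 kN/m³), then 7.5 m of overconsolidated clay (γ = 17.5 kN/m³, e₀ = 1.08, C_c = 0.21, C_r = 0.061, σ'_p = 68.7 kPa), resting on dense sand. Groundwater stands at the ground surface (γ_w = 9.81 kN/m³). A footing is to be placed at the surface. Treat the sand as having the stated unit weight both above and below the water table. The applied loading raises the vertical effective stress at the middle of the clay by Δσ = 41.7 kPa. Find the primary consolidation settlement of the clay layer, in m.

S_c ≈ 0.112 m

Mid-depth of clay below the ground surface: z = 1.3 + 7.5/2 = 5.05 m.
Total vertical stress at mid-clay: σ_v = 20×1.3 + 17.5×3.75 = 91.625 kPa.
Pore pressure: u = 9.81×(5.05 − 0) = 49.541 kPa.
Initial effective stress: σ'_0 = σ_v − u = 91.625 − 49.541 = 42.084 kPa.
Final effective stress: σ'_f = 42.084 + 41.7 = 83.784 kPa.
σ'_f = 83.784 > σ'_p = 68.7 kPa, so the stress path crosses the preconsolidation pressure — recompression up to σ'_p, then virgin compression beyond:
S_c = H/(1+e₀)·[C_r·log₁₀(σ'_p/σ'_0) + C_c·log₁₀(σ'_f/σ'_p)]
    = 7.5/2.08 × [0.061×log₁₀(68.7/42.084) + 0.21×log₁₀(83.784/68.7)]
    = 3.6058 × [0.012983 + 0.018103] = 0.1121 m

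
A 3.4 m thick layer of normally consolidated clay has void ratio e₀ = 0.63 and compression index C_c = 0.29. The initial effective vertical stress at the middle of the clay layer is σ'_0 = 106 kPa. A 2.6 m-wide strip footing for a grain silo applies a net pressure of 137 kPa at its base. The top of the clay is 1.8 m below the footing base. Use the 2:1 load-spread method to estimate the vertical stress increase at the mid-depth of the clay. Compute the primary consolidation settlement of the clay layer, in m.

Mid-depth of clay below the footing base: z = 1.8 + 3.4/2 = 3.5 m.
Stress increase at mid-clay by the 2:1 spreading method:
Δσ = qB/(B+z) = 137×2.6/(2.6+3.5) = 58.393 kPa
Final effective stress: σ'_f = σ'_0 + Δσ = 106 + 58.393 = 164.39 kPa.
Normally consolidated clay, so the full stress increment lies on the virgin compression line:
S_c = C_c·H/(1+e₀)·log₁₀(σ'_f/σ'_0) = 0.29×3.4/(1+0.63)×log₁₀(164.39/106)
    = 0.60491 × 0.19057 = 0.1153 m

S_c ≈ 0.115 m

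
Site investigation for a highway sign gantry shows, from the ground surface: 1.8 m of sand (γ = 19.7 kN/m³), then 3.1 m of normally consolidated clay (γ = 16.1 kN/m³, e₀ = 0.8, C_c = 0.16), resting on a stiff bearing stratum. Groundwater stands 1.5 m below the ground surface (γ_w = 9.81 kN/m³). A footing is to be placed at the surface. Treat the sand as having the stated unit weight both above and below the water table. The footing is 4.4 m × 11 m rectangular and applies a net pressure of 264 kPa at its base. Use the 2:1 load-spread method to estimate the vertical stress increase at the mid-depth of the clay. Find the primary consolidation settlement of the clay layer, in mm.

Mid-depth of clay below the ground surface: z = 1.8 + 3.1/2 = 3.35 m.
Total vertical stress at mid-clay: σ_v = 19.7×1.8 + 16.1×1.55 = 60.415 kPa.
Pore pressure: u = 9.81×(3.35 − 1.5) = 18.149 kPa.
Initial effective stress: σ'_0 = σ_v − u = 60.415 − 18.149 = 42.266 kPa.
Stress increase at mid-clay by the 2:1 spreading method:
Δσ = qBL/((B+z)(L+z)) = 264×4.4×11/((4.4+3.35)(11+3.35)) = 114.89 kPa
Final effective stress: σ'_f = σ'_0 + Δσ = 42.266 + 114.89 = 157.16 kPa.
Normally consolidated clay, so the full stress increment lies on the virgin compression line:
S_c = C_c·H/(1+e₀)·log₁₀(σ'_f/σ'_0) = 0.16×3.1/(1+0.8)×log₁₀(157.16/42.266)
    = 0.27556 × 0.57035 = 0.1572 m

S_c ≈ 157 mm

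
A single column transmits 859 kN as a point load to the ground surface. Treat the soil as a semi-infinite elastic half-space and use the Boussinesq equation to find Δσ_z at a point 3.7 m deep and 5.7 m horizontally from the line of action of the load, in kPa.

Δσ_z ≈ 1.43 kPa

Boussinesq vertical stress below a point load on an elastic half-space:
Δσ_z = 3P/(2πz²) · [1 + (r/z)²]^(−5/2)
r/z = 5.7/3.7 = 1.5405; [1+(r/z)²]^(−5/2) = 0.047849.
Δσ_z = 3×859/(2π×3.7²) × 0.047849 = 29.959 × 0.047849 = 1.434 kPa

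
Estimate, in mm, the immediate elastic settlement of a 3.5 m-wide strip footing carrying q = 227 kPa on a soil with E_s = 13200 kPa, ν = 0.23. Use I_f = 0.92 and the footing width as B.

Immediate (elastic) settlement: S_e = q·B·(1−ν²)/E_s · I_f.
S_e = 227 × 3.5 × (1 − 0.23²) / 13200 × 0.92
    = 227 × 3.5 × 0.9471 / 13200 × 0.92
    = 0.05244 m = 52.44 mm

S_e ≈ 52.4 mm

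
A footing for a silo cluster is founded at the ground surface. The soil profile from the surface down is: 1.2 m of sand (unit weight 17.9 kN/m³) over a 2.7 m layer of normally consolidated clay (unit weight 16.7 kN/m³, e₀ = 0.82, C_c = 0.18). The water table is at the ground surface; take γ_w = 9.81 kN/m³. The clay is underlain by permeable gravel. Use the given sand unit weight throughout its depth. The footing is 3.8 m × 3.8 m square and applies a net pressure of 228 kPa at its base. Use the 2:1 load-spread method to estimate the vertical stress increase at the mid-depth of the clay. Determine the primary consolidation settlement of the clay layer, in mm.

S_c ≈ 193 mm

Mid-depth of clay below the ground surface: z = 1.2 + 2.7/2 = 2.55 m.
Total vertical stress at mid-clay: σ_v = 17.9×1.2 + 16.7×1.35 = 44.025 kPa.
Pore pressure: u = 9.81×(2.55 − 0) = 25.015 kPa.
Initial effective stress: σ'_0 = σ_v − u = 44.025 − 25.015 = 19.01 kPa.
Stress increase at mid-clay by the 2:1 spreading method:
Δσ = qBL/((B+z)(L+z)) = 228×3.8×3.8/((3.8+2.55)(3.8+2.55)) = 81.65 kPa
Final effective stress: σ'_f = σ'_0 + Δσ = 19.01 + 81.65 = 100.66 kPa.
Normally consolidated clay, so the full stress increment lies on the virgin compression line:
S_c = C_c·H/(1+e₀)·log₁₀(σ'_f/σ'_0) = 0.18×2.7/(1+0.82)×log₁₀(100.66/19.01)
    = 0.26703 × 0.72387 = 0.1933 m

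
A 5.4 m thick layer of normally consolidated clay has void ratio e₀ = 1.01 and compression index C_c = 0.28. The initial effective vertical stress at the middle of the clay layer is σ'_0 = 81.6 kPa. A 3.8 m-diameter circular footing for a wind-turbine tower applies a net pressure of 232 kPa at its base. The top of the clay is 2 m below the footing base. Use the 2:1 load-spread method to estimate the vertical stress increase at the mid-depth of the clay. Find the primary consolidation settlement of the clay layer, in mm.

S_c ≈ 147 mm

Mid-depth of clay below the footing base: z = 2 + 5.4/2 = 4.7 m.
Stress increase at mid-clay by the 2:1 spreading method:
Δσ ≈ qD²/(D+z)² = 232×3.8²/(3.8+4.7)² = 46.368 kPa
Final effective stress: σ'_f = σ'_0 + Δσ = 81.6 + 46.368 = 127.97 kPa.
Normally consolidated clay, so the full stress increment lies on the virgin compression line:
S_c = C_c·H/(1+e₀)·log₁₀(σ'_f/σ'_0) = 0.28×5.4/(1+1.01)×log₁₀(127.97/81.6)
    = 0.75224 × 0.19542 = 0.147 m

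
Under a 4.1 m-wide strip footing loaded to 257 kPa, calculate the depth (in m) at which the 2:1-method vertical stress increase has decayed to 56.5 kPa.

2:1 spreading — at depth z the loaded area has grown by z in each plan dimension:
qB/(B+z) = Δσ_z ⇒ z = qB/Δσ_z − B = 257×4.1/56.5 − 4.1 = 14.55 m

z ≈ 14.5 m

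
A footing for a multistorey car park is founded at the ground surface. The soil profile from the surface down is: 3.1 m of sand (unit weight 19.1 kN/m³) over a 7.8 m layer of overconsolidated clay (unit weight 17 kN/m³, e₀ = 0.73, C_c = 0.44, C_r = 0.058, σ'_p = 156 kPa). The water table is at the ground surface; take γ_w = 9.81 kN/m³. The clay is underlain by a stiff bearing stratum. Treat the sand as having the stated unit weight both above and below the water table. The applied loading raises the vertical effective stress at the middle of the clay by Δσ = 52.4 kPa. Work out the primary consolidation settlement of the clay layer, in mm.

S_c ≈ 74.2 mm

Mid-depth of clay below the ground surface: z = 3.1 + 7.8/2 = 7 m.
Total vertical stress at mid-clay: σ_v = 19.1×3.1 + 17×3.9 = 125.51 kPa.
Pore pressure: u = 9.81×(7 − 0) = 68.67 kPa.
Initial effective stress: σ'_0 = σ_v − u = 125.51 − 68.67 = 56.84 kPa.
Final effective stress: σ'_f = 56.84 + 52.4 = 109.24 kPa.
σ'_f = 109.24 ≤ σ'_p = 156 kPa, so the clay remains overconsolidated and only the recompression index applies:
S_c = C_r·H/(1+e₀)·log₁₀(σ'_f/σ'_0) = 0.058×7.8/1.73×log₁₀(109.24/56.84)
    = 0.2615 × 0.28373 = 0.0742 m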